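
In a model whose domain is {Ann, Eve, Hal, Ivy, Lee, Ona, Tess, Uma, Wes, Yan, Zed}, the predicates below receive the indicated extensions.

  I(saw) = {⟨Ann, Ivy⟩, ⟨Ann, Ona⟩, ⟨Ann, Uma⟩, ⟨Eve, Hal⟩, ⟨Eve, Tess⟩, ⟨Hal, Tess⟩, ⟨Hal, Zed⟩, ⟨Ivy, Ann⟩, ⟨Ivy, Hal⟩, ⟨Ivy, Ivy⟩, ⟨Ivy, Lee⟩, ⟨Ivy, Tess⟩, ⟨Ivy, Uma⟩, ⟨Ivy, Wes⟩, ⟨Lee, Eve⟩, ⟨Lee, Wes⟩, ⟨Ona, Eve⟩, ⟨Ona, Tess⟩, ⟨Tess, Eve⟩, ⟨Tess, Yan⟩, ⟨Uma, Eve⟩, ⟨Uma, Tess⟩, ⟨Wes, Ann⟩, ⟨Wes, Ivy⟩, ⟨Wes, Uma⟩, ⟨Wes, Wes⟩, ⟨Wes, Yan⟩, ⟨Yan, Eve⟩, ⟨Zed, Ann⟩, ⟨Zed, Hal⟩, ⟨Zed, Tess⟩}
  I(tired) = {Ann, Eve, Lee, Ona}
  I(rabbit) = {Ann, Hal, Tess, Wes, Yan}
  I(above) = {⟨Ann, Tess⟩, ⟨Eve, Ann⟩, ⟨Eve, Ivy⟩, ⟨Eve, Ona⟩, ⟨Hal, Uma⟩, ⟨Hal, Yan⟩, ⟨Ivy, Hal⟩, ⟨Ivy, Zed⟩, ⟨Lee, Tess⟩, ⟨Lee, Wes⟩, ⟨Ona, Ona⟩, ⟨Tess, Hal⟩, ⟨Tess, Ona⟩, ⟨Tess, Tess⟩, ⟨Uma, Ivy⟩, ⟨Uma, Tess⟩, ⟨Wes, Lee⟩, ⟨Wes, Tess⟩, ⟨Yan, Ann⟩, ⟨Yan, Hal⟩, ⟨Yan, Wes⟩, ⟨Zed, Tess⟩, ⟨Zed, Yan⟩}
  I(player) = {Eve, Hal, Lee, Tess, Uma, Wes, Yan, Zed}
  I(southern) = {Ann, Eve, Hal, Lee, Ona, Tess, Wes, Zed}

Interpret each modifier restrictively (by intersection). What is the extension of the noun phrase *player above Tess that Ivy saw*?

{Lee, Tess, Uma, Wes}

⟦above Tess⟧ = {x : ⟨x, Tess⟩ ∈ ⟦above⟧} = {Ann, Lee, Tess, Uma, Wes, Zed}
⟦that Ivy saw⟧ = {x : ⟨Ivy, x⟩ ∈ ⟦saw⟧} = {Ann, Hal, Ivy, Lee, Tess, Uma, Wes}
⟦player⟧ = {Eve, Hal, Lee, Tess, Uma, Wes, Yan, Zed}
… ∩ ⟦above Tess⟧ = {Eve, Hal, Lee, Tess, Uma, Wes, Yan, Zed} ∩ {Ann, Lee, Tess, Uma, Wes, Zed} = {Lee, Tess, Uma, Wes, Zed}
… ∩ ⟦that Ivy saw⟧ = {Lee, Tess, Uma, Wes, Zed} ∩ {Ann, Hal, Ivy, Lee, Tess, Uma, Wes} = {Lee, Tess, Uma, Wes}
So ⟦player above Tess that Ivy saw⟧ = {Lee, Tess, Uma, Wes}.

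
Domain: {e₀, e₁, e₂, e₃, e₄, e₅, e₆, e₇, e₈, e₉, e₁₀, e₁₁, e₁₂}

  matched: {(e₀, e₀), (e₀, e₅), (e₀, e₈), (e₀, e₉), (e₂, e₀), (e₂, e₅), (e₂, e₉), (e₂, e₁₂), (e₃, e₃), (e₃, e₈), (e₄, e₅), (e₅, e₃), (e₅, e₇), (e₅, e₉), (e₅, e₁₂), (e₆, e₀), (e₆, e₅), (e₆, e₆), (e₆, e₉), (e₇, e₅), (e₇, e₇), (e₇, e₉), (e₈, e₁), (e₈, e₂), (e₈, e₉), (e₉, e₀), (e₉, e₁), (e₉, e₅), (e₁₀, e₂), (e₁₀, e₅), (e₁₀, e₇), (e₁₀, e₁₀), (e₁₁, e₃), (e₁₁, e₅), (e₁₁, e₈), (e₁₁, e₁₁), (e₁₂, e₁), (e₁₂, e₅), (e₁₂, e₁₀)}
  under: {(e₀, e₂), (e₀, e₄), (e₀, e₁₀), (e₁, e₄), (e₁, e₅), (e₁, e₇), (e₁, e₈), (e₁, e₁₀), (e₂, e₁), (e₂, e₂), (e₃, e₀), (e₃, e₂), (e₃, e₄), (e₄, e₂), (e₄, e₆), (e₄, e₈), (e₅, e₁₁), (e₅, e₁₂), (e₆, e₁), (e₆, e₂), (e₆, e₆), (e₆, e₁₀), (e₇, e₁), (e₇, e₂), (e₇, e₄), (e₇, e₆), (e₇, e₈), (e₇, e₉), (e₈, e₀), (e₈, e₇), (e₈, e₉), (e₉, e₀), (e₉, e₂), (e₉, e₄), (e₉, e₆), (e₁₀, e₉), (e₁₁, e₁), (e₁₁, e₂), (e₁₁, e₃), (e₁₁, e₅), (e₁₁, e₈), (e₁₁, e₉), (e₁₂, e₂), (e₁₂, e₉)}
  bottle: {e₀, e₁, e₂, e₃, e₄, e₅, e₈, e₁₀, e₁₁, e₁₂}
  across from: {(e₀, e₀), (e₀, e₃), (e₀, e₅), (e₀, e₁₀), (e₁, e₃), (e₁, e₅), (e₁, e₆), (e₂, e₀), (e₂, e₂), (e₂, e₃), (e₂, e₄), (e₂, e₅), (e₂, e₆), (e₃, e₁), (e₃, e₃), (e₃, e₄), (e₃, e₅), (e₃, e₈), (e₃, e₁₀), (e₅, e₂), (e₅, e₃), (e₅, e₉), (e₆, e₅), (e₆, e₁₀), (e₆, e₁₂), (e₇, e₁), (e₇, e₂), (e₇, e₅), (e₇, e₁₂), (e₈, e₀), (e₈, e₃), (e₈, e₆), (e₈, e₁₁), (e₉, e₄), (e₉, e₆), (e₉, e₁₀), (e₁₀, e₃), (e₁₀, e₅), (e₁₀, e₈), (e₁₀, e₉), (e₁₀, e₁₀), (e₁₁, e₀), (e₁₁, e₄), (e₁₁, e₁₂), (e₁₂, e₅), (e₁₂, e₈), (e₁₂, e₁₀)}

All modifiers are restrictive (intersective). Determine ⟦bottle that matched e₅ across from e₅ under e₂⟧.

{e₀, e₂, e₁₂}

⟦that matched e₅⟧ = {x : ⟨x, e₅⟩ ∈ ⟦matched⟧} = {e₀, e₂, e₄, e₆, e₇, e₉, e₁₀, e₁₁, e₁₂}
⟦across from e₅⟧ = {x : ⟨x, e₅⟩ ∈ ⟦across from⟧} = {e₀, e₁, e₂, e₃, e₆, e₇, e₁₀, e₁₂}
⟦under e₂⟧ = {x : ⟨x, e₂⟩ ∈ ⟦under⟧} = {e₀, e₂, e₃, e₄, e₆, e₇, e₉, e₁₁, e₁₂}
⟦bottle⟧ = {e₀, e₁, e₂, e₃, e₄, e₅, e₈, e₁₀, e₁₁, e₁₂}
… ∩ ⟦that matched e₅⟧ = {e₀, e₁, e₂, e₃, e₄, e₅, e₈, e₁₀, e₁₁, e₁₂} ∩ {e₀, e₂, e₄, e₆, e₇, e₉, e₁₀, e₁₁, e₁₂} = {e₀, e₂, e₄, e₁₀, e₁₁, e₁₂}
… ∩ ⟦across from e₅⟧ = {e₀, e₂, e₄, e₁₀, e₁₁, e₁₂} ∩ {e₀, e₁, e₂, e₃, e₆, e₇, e₁₀, e₁₂} = {e₀, e₂, e₁₀, e₁₂}
… ∩ ⟦under e₂⟧ = {e₀, e₂, e₁₀, e₁₂} ∩ {e₀, e₂, e₃, e₄, e₆, e₇, e₉, e₁₁, e₁₂} = {e₀, e₂, e₁₂}
So ⟦bottle that matched e₅ across from e₅ under e₂⟧ = {e₀, e₂, e₁₂}.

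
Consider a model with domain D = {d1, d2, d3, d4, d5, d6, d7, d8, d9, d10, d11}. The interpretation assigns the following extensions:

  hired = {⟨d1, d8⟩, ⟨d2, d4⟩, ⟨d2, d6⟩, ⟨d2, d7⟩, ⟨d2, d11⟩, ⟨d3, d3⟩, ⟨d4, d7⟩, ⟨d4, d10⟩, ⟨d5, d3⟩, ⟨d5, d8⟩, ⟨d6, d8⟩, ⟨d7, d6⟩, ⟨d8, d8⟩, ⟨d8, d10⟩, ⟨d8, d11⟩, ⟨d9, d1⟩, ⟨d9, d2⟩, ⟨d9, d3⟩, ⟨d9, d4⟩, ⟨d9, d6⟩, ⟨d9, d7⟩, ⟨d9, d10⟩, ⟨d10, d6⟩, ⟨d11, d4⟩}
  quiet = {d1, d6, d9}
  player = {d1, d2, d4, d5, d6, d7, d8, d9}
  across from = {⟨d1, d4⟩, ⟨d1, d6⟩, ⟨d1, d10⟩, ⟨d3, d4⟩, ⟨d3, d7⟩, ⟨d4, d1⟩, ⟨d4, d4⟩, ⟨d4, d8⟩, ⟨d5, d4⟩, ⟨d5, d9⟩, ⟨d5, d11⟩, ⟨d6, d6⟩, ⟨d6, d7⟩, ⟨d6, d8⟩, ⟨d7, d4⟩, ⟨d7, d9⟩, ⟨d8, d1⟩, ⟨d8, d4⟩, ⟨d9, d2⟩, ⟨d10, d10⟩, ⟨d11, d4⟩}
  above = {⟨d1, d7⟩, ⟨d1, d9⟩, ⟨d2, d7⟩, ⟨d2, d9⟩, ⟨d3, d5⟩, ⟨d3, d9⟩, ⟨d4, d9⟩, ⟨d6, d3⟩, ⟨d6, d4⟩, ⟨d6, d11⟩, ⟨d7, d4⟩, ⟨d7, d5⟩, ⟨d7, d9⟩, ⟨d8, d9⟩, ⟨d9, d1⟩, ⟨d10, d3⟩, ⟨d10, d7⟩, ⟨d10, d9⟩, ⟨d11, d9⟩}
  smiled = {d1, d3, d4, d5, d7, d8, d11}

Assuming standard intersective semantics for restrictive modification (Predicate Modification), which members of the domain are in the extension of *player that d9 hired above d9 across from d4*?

{d1, d4, d7}

⟦that d9 hired⟧ = {x : ⟨d9, x⟩ ∈ ⟦hired⟧} = {d1, d2, d3, d4, d6, d7, d10}
⟦above d9⟧ = {x : ⟨x, d9⟩ ∈ ⟦above⟧} = {d1, d2, d3, d4, d7, d8, d10, d11}
⟦across from d4⟧ = {x : ⟨x, d4⟩ ∈ ⟦across from⟧} = {d1, d3, d4, d5, d7, d8, d11}
⟦player⟧ = {d1, d2, d4, d5, d6, d7, d8, d9}
… ∩ ⟦that d9 hired⟧ = {d1, d2, d4, d5, d6, d7, d8, d9} ∩ {d1, d2, d3, d4, d6, d7, d10} = {d1, d2, d4, d6, d7}
… ∩ ⟦above d9⟧ = {d1, d2, d4, d6, d7} ∩ {d1, d2, d3, d4, d7, d8, d10, d11} = {d1, d2, d4, d7}
… ∩ ⟦across from d4⟧ = {d1, d2, d4, d7} ∩ {d1, d3, d4, d5, d7, d8, d11} = {d1, d4, d7}
So ⟦player that d9 hired above d9 across from d4⟧ = {d1, d4, d7}.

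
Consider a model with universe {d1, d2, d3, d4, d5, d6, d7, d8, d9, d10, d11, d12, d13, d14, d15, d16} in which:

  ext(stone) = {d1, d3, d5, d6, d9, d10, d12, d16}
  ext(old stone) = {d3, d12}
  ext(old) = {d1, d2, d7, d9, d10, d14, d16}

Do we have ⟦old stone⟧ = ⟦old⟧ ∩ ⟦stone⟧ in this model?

no

⟦old⟧ ∩ ⟦stone⟧ = {d1, d2, d7, d9, d10, d14, d16} ∩ {d1, d3, d5, d6, d9, d10, d12, d16} = {d1, d9, d10, d16}
Observed ⟦old stone⟧ = {d3, d12}.
These differ, so the modifier is not intersective in this model.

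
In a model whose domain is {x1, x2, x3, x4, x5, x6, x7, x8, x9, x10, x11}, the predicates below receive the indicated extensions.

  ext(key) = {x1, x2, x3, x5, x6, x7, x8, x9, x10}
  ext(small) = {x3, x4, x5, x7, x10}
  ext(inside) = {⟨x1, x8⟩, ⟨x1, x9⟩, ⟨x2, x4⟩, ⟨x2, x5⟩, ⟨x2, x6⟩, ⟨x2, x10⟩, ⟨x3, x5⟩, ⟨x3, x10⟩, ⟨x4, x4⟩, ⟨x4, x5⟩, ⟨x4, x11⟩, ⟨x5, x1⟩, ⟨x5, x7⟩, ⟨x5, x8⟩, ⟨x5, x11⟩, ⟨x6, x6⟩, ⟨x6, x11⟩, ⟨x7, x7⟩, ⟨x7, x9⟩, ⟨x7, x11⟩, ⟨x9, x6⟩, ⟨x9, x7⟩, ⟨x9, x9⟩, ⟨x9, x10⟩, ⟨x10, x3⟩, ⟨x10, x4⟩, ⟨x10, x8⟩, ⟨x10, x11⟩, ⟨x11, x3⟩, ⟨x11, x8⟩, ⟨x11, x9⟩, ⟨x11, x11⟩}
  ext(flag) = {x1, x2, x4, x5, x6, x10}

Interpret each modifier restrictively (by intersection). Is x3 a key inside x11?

no

⟦inside x11⟧ = {x : ⟨x, x11⟩ ∈ ⟦inside⟧} = {x4, x5, x6, x7, x10, x11}
⟦key⟧ = {x1, x2, x3, x5, x6, x7, x8, x9, x10}
… ∩ ⟦inside x11⟧ = {x1, x2, x3, x5, x6, x7, x8, x9, x10} ∩ {x4, x5, x6, x7, x10, x11} = {x5, x6, x7, x10}
⟦key inside x11⟧ = {x5, x6, x7, x10}; x3 ∉ this set.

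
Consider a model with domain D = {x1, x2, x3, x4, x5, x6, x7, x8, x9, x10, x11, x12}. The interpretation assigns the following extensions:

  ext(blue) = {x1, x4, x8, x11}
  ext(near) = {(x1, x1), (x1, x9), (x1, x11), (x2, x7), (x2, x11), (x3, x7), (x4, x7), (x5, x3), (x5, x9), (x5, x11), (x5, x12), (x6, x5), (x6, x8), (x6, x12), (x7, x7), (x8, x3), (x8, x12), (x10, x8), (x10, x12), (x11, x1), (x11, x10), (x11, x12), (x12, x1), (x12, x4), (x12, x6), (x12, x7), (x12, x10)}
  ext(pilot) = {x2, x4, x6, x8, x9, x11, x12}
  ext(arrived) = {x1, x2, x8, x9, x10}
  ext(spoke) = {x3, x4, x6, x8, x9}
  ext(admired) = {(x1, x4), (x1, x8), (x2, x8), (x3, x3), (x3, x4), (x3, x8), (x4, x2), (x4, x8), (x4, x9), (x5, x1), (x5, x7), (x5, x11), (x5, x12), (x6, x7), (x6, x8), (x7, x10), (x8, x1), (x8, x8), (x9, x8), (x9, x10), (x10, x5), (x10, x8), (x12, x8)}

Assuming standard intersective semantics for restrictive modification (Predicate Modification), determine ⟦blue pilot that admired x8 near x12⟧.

⟦that admired x8⟧ = {x : ⟨x, x8⟩ ∈ ⟦admired⟧} = {x1, x2, x3, x4, x6, x8, x9, x10, x12}
⟦near x12⟧ = {x : ⟨x, x12⟩ ∈ ⟦near⟧} = {x5, x6, x8, x10, x11}
⟦pilot⟧ = {x2, x4, x6, x8, x9, x11, x12}
… ∩ ⟦that admired x8⟧ = {x2, x4, x6, x8, x9, x11, x12} ∩ {x1, x2, x3, x4, x6, x8, x9, x10, x12} = {x2, x4, x6, x8, x9, x12}
… ∩ ⟦near x12⟧ = {x2, x4, x6, x8, x9, x12} ∩ {x5, x6, x8, x10, x11} = {x6, x8}
… ∩ ⟦blue⟧ = {x6, x8} ∩ {x1, x4, x8, x11} = {x8}
So ⟦blue pilot that admired x8 near x12⟧ = {x8}.

{x8}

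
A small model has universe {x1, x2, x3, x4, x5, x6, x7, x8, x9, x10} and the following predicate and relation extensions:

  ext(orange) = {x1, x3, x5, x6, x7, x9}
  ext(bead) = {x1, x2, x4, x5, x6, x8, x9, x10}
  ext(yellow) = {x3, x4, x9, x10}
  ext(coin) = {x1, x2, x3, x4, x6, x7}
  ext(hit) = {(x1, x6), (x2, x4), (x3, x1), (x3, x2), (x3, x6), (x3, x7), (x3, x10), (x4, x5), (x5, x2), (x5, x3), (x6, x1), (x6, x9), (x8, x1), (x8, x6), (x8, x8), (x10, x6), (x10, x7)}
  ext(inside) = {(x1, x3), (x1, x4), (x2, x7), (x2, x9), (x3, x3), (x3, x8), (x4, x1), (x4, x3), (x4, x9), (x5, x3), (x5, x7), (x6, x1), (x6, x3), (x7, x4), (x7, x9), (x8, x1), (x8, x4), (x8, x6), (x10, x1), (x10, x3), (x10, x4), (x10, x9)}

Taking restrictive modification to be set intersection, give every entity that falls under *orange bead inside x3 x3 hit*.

{x1, x6}

⟦inside x3⟧ = {x : ⟨x, x3⟩ ∈ ⟦inside⟧} = {x1, x3, x4, x5, x6, x10}
⟦x3 hit⟧ = {x : ⟨x3, x⟩ ∈ ⟦hit⟧} = {x1, x2, x6, x7, x10}
⟦bead⟧ = {x1, x2, x4, x5, x6, x8, x9, x10}
… ∩ ⟦inside x3⟧ = {x1, x2, x4, x5, x6, x8, x9, x10} ∩ {x1, x3, x4, x5, x6, x10} = {x1, x4, x5, x6, x10}
… ∩ ⟦x3 hit⟧ = {x1, x4, x5, x6, x10} ∩ {x1, x2, x6, x7, x10} = {x1, x6, x10}
… ∩ ⟦orange⟧ = {x1, x6, x10} ∩ {x1, x3, x5, x6, x7, x9} = {x1, x6}
So ⟦orange bead inside x3 x3 hit⟧ = {x1, x6}.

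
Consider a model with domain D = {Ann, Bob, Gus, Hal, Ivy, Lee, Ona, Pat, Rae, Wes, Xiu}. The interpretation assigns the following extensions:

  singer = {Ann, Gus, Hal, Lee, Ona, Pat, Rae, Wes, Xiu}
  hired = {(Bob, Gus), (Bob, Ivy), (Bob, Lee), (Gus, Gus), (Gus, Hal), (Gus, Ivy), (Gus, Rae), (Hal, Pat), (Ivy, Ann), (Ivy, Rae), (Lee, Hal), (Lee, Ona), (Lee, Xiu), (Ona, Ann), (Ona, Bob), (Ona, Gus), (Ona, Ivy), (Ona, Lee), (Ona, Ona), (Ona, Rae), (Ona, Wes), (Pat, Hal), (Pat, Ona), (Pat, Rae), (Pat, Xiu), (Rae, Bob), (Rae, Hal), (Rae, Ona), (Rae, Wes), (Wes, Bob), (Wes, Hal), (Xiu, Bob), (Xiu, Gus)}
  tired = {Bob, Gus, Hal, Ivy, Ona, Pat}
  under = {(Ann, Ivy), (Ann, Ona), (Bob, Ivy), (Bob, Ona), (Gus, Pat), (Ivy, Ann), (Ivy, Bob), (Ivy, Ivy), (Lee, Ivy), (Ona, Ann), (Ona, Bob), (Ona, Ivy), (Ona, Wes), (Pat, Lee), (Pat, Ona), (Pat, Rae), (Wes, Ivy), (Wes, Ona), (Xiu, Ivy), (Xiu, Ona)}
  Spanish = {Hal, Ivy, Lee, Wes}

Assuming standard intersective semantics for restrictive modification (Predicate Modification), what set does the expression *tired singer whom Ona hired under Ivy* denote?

{Ona}

⟦whom Ona hired⟧ = {x : ⟨Ona, x⟩ ∈ ⟦hired⟧} = {Ann, Bob, Gus, Ivy, Lee, Ona, Rae, Wes}
⟦under Ivy⟧ = {x : ⟨x, Ivy⟩ ∈ ⟦under⟧} = {Ann, Bob, Ivy, Lee, Ona, Wes, Xiu}
⟦singer⟧ = {Ann, Gus, Hal, Lee, Ona, Pat, Rae, Wes, Xiu}
… ∩ ⟦whom Ona hired⟧ = {Ann, Gus, Hal, Lee, Ona, Pat, Rae, Wes, Xiu} ∩ {Ann, Bob, Gus, Ivy, Lee, Ona, Rae, Wes} = {Ann, Gus, Lee, Ona, Rae, Wes}
… ∩ ⟦under Ivy⟧ = {Ann, Gus, Lee, Ona, Rae, Wes} ∩ {Ann, Bob, Ivy, Lee, Ona, Wes, Xiu} = {Ann, Lee, Ona, Wes}
… ∩ ⟦tired⟧ = {Ann, Lee, Ona, Wes} ∩ {Bob, Gus, Hal, Ivy, Ona, Pat} = {Ona}
So ⟦tired singer whom Ona hired under Ivy⟧ = {Ona}.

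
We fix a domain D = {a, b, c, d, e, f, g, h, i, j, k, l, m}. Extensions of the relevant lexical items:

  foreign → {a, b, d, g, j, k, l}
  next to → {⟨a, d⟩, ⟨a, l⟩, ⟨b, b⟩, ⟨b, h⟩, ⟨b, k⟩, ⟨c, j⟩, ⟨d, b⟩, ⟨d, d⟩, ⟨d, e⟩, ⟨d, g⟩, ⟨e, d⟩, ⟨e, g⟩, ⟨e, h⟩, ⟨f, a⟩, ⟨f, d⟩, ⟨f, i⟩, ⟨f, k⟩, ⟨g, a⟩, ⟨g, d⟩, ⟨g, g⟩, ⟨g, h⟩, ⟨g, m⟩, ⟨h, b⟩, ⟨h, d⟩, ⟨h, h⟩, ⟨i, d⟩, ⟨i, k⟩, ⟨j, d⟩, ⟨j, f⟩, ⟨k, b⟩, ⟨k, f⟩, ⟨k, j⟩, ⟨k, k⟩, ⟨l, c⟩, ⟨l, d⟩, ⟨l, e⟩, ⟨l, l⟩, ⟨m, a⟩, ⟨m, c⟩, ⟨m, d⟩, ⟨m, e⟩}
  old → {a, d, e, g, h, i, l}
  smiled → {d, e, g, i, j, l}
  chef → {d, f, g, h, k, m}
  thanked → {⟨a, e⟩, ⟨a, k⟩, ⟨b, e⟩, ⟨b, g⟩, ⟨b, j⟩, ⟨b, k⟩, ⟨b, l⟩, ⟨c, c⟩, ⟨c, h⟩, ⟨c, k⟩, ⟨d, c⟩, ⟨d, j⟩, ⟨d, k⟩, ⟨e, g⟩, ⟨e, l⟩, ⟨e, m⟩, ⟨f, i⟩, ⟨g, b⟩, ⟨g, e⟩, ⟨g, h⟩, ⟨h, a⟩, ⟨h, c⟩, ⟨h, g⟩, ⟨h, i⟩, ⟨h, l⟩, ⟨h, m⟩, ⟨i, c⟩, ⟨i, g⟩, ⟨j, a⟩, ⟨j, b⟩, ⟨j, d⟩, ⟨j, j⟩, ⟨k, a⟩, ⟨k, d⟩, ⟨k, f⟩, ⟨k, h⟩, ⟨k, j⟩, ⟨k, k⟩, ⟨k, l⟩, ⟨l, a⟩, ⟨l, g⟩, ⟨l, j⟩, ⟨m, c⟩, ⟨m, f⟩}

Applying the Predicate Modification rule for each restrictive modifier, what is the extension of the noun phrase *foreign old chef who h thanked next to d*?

{g}

⟦who h thanked⟧ = {x : ⟨h, x⟩ ∈ ⟦thanked⟧} = {a, c, g, i, l, m}
⟦next to d⟧ = {x : ⟨x, d⟩ ∈ ⟦next to⟧} = {a, d, e, f, g, h, i, j, l, m}
⟦chef⟧ = {d, f, g, h, k, m}
… ∩ ⟦who h thanked⟧ = {d, f, g, h, k, m} ∩ {a, c, g, i, l, m} = {g, m}
… ∩ ⟦next to d⟧ = {g, m} ∩ {a, d, e, f, g, h, i, j, l, m} = {g, m}
… ∩ ⟦foreign⟧ = {g, m} ∩ {a, b, d, g, j, k, l} = {g}
… ∩ ⟦old⟧ = {g} ∩ {a, d, e, g, h, i, l} = {g}
So ⟦foreign old chef who h thanked next to d⟧ = {g}.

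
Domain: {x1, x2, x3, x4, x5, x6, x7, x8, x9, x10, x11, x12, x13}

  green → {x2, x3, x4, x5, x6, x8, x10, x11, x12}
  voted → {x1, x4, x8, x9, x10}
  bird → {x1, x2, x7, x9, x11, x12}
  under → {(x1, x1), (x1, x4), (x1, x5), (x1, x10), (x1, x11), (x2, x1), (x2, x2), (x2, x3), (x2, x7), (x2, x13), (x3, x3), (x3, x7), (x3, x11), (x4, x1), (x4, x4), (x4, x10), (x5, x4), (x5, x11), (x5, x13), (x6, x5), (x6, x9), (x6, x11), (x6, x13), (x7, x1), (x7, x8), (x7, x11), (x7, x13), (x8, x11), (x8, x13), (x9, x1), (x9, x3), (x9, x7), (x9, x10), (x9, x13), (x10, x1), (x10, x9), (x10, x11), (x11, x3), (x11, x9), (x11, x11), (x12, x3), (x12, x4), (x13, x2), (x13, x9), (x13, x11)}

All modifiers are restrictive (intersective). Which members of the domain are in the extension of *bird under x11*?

{x1, x7, x11}

⟦under x11⟧ = {x : ⟨x, x11⟩ ∈ ⟦under⟧} = {x1, x3, x5, x6, x7, x8, x10, x11, x13}
⟦bird⟧ = {x1, x2, x7, x9, x11, x12}
… ∩ ⟦under x11⟧ = {x1, x2, x7, x9, x11, x12} ∩ {x1, x3, x5, x6, x7, x8, x10, x11, x13} = {x1, x7, x11}
So ⟦bird under x11⟧ = {x1, x7, x11}.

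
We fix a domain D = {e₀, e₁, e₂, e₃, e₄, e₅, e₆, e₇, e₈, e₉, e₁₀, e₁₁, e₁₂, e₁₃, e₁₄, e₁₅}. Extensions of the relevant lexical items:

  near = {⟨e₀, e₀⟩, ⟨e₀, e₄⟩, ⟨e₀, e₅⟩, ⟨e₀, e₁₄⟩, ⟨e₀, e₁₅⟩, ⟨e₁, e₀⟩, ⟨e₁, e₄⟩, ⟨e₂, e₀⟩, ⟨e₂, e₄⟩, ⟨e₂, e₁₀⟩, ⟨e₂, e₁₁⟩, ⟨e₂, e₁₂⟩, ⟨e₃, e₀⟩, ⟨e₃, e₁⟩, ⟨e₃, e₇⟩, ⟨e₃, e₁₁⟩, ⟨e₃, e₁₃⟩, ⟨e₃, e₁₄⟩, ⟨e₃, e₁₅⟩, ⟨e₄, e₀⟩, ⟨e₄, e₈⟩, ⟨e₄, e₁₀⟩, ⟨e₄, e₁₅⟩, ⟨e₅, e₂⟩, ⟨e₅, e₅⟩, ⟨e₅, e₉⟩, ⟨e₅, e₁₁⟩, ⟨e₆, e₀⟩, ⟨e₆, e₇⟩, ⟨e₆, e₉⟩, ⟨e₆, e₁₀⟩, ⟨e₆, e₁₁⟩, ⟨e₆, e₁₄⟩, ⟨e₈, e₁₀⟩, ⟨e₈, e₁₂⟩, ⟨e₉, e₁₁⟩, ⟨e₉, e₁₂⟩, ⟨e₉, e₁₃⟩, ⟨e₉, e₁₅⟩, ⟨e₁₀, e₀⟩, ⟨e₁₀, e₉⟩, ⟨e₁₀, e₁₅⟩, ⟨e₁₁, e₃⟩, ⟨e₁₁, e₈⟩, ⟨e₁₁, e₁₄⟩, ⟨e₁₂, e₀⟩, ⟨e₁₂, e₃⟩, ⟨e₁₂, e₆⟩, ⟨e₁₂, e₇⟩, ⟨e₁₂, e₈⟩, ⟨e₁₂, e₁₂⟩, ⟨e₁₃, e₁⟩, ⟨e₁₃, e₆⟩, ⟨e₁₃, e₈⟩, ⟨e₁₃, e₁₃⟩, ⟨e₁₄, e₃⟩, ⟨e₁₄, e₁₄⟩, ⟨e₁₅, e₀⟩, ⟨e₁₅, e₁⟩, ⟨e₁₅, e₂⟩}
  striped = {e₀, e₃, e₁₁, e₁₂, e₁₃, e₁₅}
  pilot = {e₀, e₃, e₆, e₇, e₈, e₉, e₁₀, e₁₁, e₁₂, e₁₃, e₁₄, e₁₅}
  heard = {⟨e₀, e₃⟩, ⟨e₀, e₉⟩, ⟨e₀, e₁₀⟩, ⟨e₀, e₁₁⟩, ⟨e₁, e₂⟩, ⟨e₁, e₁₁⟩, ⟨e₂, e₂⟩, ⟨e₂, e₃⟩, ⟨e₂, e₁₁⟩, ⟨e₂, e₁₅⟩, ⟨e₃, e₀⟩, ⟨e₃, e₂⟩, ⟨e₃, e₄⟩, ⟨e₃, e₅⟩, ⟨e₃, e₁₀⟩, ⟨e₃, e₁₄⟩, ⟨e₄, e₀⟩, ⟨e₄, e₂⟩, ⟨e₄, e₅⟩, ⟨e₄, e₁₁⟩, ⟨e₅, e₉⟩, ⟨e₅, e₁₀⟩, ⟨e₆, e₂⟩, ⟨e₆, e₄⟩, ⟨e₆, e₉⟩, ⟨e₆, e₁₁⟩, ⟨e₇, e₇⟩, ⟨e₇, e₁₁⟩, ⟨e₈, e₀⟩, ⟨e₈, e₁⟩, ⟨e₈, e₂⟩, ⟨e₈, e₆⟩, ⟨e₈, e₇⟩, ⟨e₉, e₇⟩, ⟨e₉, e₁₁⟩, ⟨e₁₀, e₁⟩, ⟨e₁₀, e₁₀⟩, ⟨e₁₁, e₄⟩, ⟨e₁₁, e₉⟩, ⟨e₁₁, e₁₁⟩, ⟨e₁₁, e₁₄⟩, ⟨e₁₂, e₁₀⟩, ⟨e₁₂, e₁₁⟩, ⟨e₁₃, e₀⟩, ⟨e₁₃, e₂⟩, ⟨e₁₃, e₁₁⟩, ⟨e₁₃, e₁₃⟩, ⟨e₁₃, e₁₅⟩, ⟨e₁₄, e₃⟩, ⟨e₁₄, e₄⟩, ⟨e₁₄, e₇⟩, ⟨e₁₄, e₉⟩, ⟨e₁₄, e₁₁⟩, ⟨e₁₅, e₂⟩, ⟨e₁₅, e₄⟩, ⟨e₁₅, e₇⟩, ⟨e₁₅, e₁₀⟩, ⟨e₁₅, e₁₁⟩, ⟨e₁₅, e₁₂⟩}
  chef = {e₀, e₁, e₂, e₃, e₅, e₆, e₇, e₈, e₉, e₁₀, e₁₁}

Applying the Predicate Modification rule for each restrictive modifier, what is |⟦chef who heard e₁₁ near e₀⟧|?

⟦who heard e₁₁⟧ = {x : ⟨x, e₁₁⟩ ∈ ⟦heard⟧} = {e₀, e₁, e₂, e₄, e₆, e₇, e₉, e₁₁, e₁₂, e₁₃, e₁₄, e₁₅}
⟦near e₀⟧ = {x : ⟨x, e₀⟩ ∈ ⟦near⟧} = {e₀, e₁, e₂, e₃, e₄, e₆, e₁₀, e₁₂, e₁₅}
⟦chef⟧ = {e₀, e₁, e₂, e₃, e₅, e₆, e₇, e₈, e₉, e₁₀, e₁₁}
… ∩ ⟦who heard e₁₁⟧ = {e₀, e₁, e₂, e₃, e₅, e₆, e₇, e₈, e₉, e₁₀, e₁₁} ∩ {e₀, e₁, e₂, e₄, e₆, e₇, e₉, e₁₁, e₁₂, e₁₃, e₁₄, e₁₅} = {e₀, e₁, e₂, e₆, e₇, e₉, e₁₁}
… ∩ ⟦near e₀⟧ = {e₀, e₁, e₂, e₆, e₇, e₉, e₁₁} ∩ {e₀, e₁, e₂, e₃, e₄, e₆, e₁₀, e₁₂, e₁₅} = {e₀, e₁, e₂, e₆}
⟦chef who heard e₁₁ near e₀⟧ = {e₀, e₁, e₂, e₆}, so the cardinality is 4.

4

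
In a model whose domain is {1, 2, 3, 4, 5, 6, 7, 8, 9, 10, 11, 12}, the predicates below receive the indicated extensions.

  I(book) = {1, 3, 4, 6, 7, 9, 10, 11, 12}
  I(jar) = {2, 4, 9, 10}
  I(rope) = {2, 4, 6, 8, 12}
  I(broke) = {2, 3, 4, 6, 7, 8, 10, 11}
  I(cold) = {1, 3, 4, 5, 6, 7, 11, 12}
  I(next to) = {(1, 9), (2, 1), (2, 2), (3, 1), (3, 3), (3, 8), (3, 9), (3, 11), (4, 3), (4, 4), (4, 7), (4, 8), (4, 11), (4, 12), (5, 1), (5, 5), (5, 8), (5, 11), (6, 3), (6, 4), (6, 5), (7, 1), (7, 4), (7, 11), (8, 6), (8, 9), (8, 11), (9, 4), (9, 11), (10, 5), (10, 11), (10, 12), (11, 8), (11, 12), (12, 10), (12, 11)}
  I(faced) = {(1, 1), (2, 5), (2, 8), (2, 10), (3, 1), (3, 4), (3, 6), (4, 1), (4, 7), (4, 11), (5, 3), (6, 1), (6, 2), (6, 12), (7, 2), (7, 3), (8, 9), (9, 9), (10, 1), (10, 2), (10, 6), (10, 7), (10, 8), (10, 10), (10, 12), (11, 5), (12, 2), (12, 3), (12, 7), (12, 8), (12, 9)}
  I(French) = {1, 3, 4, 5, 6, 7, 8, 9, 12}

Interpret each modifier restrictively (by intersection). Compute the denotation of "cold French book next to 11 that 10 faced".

⟦next to 11⟧ = {x : ⟨x, 11⟩ ∈ ⟦next to⟧} = {3, 4, 5, 7, 8, 9, 10, 12}
⟦that 10 faced⟧ = {x : ⟨10, x⟩ ∈ ⟦faced⟧} = {1, 2, 6, 7, 8, 10, 12}
⟦book⟧ = {1, 3, 4, 6, 7, 9, 10, 11, 12}
… ∩ ⟦next to 11⟧ = {1, 3, 4, 6, 7, 9, 10, 11, 12} ∩ {3, 4, 5, 7, 8, 9, 10, 12} = {3, 4, 7, 9, 10, 12}
… ∩ ⟦that 10 faced⟧ = {3, 4, 7, 9, 10, 12} ∩ {1, 2, 6, 7, 8, 10, 12} = {7, 10, 12}
… ∩ ⟦cold⟧ = {7, 10, 12} ∩ {1, 3, 4, 5, 6, 7, 11, 12} = {7, 12}
… ∩ ⟦French⟧ = {7, 12} ∩ {1, 3, 4, 5, 6, 7, 8, 9, 12} = {7, 12}
So ⟦cold French book next to 11 that 10 faced⟧ = {7, 12}.

{7, 12}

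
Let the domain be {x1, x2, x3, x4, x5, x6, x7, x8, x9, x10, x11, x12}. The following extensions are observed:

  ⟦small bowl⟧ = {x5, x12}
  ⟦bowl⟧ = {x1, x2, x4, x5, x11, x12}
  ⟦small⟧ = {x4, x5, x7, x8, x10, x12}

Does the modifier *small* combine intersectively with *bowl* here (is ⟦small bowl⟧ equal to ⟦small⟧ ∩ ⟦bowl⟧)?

no

⟦small⟧ ∩ ⟦bowl⟧ = {x4, x5, x7, x8, x10, x12} ∩ {x1, x2, x4, x5, x11, x12} = {x4, x5, x12}
Observed ⟦small bowl⟧ = {x5, x12}.
These differ, so the modifier is not intersective in this model.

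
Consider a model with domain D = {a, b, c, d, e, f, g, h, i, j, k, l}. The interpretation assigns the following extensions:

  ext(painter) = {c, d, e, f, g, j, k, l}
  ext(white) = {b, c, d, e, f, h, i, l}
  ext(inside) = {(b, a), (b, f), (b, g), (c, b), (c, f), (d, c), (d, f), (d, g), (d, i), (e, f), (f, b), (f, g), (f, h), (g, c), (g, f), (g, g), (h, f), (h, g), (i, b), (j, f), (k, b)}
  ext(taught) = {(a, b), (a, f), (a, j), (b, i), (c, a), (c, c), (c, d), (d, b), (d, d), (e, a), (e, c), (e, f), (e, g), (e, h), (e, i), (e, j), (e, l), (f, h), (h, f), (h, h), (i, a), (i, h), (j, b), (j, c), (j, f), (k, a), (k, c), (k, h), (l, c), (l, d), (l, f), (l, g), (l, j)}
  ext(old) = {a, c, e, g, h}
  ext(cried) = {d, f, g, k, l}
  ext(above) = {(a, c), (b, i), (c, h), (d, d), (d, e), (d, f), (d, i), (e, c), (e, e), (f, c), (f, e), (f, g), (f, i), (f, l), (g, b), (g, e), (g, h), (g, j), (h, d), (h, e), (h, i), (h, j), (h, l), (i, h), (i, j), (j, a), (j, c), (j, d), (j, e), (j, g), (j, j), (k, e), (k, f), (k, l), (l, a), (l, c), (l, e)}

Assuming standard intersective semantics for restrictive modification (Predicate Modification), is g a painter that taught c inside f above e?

⟦that taught c⟧ = {x : ⟨x, c⟩ ∈ ⟦taught⟧} = {c, e, j, k, l}
⟦inside f⟧ = {x : ⟨x, f⟩ ∈ ⟦inside⟧} = {b, c, d, e, g, h, j}
⟦above e⟧ = {x : ⟨x, e⟩ ∈ ⟦above⟧} = {d, e, f, g, h, j, k, l}
⟦painter⟧ = {c, d, e, f, g, j, k, l}
… ∩ ⟦that taught c⟧ = {c, d, e, f, g, j, k, l} ∩ {c, e, j, k, l} = {c, e, j, k, l}
… ∩ ⟦inside f⟧ = {c, e, j, k, l} ∩ {b, c, d, e, g, h, j} = {c, e, j}
… ∩ ⟦above e⟧ = {c, e, j} ∩ {d, e, f, g, h, j, k, l} = {e, j}
⟦painter that taught c inside f above e⟧ = {e, j}; g ∉ this set.

no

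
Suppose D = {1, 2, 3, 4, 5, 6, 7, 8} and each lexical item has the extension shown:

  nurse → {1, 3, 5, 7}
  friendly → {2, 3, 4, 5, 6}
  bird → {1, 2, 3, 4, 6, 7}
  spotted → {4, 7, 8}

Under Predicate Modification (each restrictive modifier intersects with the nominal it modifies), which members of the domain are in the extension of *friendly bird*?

⟦bird⟧ = {1, 2, 3, 4, 6, 7}
… ∩ ⟦friendly⟧ = {1, 2, 3, 4, 6, 7} ∩ {2, 3, 4, 5, 6} = {2, 3, 4, 6}
So ⟦friendly bird⟧ = {2, 3, 4, 6}.

{2, 3, 4, 6}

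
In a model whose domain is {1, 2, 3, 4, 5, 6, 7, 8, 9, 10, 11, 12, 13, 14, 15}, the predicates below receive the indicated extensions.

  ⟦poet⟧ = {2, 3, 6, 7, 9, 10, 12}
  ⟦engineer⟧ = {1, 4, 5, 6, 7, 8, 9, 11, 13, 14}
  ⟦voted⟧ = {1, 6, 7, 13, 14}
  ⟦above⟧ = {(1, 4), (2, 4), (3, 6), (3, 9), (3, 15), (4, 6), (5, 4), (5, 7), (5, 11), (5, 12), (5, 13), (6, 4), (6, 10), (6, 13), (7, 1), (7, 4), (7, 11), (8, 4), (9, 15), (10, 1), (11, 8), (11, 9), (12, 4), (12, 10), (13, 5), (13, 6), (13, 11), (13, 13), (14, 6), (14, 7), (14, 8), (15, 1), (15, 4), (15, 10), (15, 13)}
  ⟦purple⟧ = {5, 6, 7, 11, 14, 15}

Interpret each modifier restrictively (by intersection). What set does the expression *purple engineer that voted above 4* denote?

⟦that voted⟧ = ⟦voted⟧ = {1, 6, 7, 13, 14}
⟦above 4⟧ = {x : ⟨x, 4⟩ ∈ ⟦above⟧} = {1, 2, 5, 6, 7, 8, 12, 15}
⟦engineer⟧ = {1, 4, 5, 6, 7, 8, 9, 11, 13, 14}
… ∩ ⟦that voted⟧ = {1, 4, 5, 6, 7, 8, 9, 11, 13, 14} ∩ {1, 6, 7, 13, 14} = {1, 6, 7, 13, 14}
… ∩ ⟦above 4⟧ = {1, 6, 7, 13, 14} ∩ {1, 2, 5, 6, 7, 8, 12, 15} = {1, 6, 7}
… ∩ ⟦purple⟧ = {1, 6, 7} ∩ {5, 6, 7, 11, 14, 15} = {6, 7}
So ⟦purple engineer that voted above 4⟧ = {6, 7}.

{6, 7}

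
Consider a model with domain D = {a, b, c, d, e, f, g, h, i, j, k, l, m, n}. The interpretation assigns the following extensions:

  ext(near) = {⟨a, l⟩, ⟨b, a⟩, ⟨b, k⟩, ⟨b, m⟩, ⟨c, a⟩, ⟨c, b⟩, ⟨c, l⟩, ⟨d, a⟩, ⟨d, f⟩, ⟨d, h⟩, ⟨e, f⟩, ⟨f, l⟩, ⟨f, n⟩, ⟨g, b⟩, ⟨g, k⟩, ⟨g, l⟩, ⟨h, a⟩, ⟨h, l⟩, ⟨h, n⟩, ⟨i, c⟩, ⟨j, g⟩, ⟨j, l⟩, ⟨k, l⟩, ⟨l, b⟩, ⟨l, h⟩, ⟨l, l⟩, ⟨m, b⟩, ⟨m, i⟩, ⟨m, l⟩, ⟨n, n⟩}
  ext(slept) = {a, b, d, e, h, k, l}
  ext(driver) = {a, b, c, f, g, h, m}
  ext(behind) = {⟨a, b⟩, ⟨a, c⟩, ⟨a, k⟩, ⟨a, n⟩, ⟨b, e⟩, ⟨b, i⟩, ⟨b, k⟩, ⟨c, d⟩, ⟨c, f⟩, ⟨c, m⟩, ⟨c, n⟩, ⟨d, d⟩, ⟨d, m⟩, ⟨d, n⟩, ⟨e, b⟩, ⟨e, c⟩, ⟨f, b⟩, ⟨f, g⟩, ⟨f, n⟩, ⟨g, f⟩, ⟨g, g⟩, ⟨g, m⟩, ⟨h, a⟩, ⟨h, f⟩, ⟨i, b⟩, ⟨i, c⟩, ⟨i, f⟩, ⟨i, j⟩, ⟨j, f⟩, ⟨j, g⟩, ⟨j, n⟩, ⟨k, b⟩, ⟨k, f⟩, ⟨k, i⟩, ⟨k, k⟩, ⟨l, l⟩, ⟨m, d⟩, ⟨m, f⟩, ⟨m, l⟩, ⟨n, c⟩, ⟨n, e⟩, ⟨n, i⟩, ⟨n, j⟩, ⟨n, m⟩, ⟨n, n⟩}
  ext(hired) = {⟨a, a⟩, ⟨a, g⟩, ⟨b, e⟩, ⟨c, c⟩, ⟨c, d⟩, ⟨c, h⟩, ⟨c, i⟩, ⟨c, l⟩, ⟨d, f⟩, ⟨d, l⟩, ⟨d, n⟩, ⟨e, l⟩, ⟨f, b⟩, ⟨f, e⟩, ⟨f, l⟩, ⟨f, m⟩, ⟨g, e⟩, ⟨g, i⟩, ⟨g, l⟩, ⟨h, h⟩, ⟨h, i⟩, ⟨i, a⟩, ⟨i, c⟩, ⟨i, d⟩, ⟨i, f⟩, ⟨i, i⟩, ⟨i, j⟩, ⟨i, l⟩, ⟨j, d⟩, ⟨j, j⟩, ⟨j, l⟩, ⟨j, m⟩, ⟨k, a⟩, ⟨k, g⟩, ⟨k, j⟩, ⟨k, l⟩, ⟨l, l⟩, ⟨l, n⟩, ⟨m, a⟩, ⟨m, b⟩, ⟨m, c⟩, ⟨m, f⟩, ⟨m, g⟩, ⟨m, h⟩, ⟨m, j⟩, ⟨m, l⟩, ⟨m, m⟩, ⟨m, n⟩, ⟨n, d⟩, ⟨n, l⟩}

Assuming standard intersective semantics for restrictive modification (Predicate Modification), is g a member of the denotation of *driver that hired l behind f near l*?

⟦that hired l⟧ = {x : ⟨x, l⟩ ∈ ⟦hired⟧} = {c, d, e, f, g, i, j, k, l, m, n}
⟦behind f⟧ = {x : ⟨x, f⟩ ∈ ⟦behind⟧} = {c, g, h, i, j, k, m}
⟦near l⟧ = {x : ⟨x, l⟩ ∈ ⟦near⟧} = {a, c, f, g, h, j, k, l, m}
⟦driver⟧ = {a, b, c, f, g, h, m}
… ∩ ⟦that hired l⟧ = {a, b, c, f, g, h, m} ∩ {c, d, e, f, g, i, j, k, l, m, n} = {c, f, g, m}
… ∩ ⟦behind f⟧ = {c, f, g, m} ∩ {c, g, h, i, j, k, m} = {c, g, m}
… ∩ ⟦near l⟧ = {c, g, m} ∩ {a, c, f, g, h, j, k, l, m} = {c, g, m}
⟦driver that hired l behind f near l⟧ = {c, g, m}; g ∈ this set.

yes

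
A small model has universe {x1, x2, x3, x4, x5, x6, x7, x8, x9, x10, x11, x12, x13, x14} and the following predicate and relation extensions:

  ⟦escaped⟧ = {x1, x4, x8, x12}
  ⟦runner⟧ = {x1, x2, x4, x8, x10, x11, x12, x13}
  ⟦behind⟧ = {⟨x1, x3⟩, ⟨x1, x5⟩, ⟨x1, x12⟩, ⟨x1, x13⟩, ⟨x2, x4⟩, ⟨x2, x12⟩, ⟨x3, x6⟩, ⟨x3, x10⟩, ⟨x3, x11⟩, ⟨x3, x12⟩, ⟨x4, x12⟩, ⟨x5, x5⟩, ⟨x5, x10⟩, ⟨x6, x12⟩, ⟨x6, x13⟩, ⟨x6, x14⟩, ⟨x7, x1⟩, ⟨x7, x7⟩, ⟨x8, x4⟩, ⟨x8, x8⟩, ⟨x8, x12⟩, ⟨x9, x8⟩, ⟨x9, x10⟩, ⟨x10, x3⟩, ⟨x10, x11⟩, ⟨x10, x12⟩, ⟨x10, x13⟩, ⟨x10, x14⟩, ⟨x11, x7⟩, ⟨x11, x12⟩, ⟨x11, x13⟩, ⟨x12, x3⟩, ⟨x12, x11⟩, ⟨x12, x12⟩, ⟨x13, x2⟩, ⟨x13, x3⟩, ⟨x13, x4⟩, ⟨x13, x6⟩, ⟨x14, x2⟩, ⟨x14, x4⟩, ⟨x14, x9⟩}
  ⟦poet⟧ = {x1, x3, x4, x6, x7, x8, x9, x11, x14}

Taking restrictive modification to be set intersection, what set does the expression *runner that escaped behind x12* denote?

⟦that escaped⟧ = ⟦escaped⟧ = {x1, x4, x8, x12}
⟦behind x12⟧ = {x : ⟨x, x12⟩ ∈ ⟦behind⟧} = {x1, x2, x3, x4, x6, x8, x10, x11, x12}
⟦runner⟧ = {x1, x2, x4, x8, x10, x11, x12, x13}
… ∩ ⟦that escaped⟧ = {x1, x2, x4, x8, x10, x11, x12, x13} ∩ {x1, x4, x8, x12} = {x1, x4, x8, x12}
… ∩ ⟦behind x12⟧ = {x1, x4, x8, x12} ∩ {x1, x2, x3, x4, x6, x8, x10, x11, x12} = {x1, x4, x8, x12}
So ⟦runner that escaped behind x12⟧ = {x1, x4, x8, x12}.

{x1, x4, x8, x12}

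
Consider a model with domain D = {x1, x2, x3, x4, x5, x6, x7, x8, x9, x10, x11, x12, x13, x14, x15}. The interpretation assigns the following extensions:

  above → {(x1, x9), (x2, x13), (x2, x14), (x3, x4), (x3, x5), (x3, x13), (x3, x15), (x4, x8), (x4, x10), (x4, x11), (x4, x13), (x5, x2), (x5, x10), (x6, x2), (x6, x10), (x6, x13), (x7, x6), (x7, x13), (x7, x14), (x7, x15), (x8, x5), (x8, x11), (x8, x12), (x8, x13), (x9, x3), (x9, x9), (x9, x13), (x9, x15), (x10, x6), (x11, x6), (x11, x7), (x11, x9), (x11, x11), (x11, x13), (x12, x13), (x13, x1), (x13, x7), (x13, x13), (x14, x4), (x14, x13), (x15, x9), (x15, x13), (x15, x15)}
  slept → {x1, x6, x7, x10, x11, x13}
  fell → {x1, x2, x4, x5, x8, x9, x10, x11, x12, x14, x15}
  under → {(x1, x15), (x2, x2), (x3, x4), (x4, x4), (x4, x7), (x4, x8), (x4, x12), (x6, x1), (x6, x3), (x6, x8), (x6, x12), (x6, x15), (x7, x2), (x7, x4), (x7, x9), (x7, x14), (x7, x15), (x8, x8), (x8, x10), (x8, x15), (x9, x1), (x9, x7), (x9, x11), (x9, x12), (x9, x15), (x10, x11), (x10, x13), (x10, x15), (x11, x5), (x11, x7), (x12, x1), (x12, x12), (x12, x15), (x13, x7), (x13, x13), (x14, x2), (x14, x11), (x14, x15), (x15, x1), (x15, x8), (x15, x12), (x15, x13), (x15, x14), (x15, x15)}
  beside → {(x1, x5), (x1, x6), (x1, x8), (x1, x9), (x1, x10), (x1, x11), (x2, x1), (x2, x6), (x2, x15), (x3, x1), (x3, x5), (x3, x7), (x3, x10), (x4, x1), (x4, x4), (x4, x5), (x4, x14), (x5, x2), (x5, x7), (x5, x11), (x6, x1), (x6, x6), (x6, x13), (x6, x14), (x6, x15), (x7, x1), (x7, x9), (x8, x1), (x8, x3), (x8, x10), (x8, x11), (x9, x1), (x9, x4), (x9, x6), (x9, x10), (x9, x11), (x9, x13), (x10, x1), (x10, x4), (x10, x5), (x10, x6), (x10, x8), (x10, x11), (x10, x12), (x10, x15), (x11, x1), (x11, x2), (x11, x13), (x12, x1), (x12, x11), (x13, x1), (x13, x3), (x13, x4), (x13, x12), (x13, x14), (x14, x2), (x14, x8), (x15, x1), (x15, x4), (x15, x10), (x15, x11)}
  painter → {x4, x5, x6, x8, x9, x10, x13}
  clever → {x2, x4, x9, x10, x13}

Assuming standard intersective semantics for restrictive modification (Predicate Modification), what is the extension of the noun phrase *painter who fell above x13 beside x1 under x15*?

⟦who fell⟧ = ⟦fell⟧ = {x1, x2, x4, x5, x8, x9, x10, x11, x12, x14, x15}
⟦above x13⟧ = {x : ⟨x, x13⟩ ∈ ⟦above⟧} = {x2, x3, x4, x6, x7, x8, x9, x11, x12, x13, x14, x15}
⟦beside x1⟧ = {x : ⟨x, x1⟩ ∈ ⟦beside⟧} = {x2, x3, x4, x6, x7, x8, x9, x10, x11, x12, x13, x15}
⟦under x15⟧ = {x : ⟨x, x15⟩ ∈ ⟦under⟧} = {x1, x6, x7, x8, x9, x10, x12, x14, x15}
⟦painter⟧ = {x4, x5, x6, x8, x9, x10, x13}
… ∩ ⟦who fell⟧ = {x4, x5, x6, x8, x9, x10, x13} ∩ {x1, x2, x4, x5, x8, x9, x10, x11, x12, x14, x15} = {x4, x5, x8, x9, x10}
… ∩ ⟦above x13⟧ = {x4, x5, x8, x9, x10} ∩ {x2, x3, x4, x6, x7, x8, x9, x11, x12, x13, x14, x15} = {x4, x8, x9}
… ∩ ⟦beside x1⟧ = {x4, x8, x9} ∩ {x2, x3, x4, x6, x7, x8, x9, x10, x11, x12, x13, x15} = {x4, x8, x9}
… ∩ ⟦under x15⟧ = {x4, x8, x9} ∩ {x1, x6, x7, x8, x9, x10, x12, x14, x15} = {x8, x9}
So ⟦painter who fell above x13 beside x1 under x15⟧ = {x8, x9}.

{x8, x9}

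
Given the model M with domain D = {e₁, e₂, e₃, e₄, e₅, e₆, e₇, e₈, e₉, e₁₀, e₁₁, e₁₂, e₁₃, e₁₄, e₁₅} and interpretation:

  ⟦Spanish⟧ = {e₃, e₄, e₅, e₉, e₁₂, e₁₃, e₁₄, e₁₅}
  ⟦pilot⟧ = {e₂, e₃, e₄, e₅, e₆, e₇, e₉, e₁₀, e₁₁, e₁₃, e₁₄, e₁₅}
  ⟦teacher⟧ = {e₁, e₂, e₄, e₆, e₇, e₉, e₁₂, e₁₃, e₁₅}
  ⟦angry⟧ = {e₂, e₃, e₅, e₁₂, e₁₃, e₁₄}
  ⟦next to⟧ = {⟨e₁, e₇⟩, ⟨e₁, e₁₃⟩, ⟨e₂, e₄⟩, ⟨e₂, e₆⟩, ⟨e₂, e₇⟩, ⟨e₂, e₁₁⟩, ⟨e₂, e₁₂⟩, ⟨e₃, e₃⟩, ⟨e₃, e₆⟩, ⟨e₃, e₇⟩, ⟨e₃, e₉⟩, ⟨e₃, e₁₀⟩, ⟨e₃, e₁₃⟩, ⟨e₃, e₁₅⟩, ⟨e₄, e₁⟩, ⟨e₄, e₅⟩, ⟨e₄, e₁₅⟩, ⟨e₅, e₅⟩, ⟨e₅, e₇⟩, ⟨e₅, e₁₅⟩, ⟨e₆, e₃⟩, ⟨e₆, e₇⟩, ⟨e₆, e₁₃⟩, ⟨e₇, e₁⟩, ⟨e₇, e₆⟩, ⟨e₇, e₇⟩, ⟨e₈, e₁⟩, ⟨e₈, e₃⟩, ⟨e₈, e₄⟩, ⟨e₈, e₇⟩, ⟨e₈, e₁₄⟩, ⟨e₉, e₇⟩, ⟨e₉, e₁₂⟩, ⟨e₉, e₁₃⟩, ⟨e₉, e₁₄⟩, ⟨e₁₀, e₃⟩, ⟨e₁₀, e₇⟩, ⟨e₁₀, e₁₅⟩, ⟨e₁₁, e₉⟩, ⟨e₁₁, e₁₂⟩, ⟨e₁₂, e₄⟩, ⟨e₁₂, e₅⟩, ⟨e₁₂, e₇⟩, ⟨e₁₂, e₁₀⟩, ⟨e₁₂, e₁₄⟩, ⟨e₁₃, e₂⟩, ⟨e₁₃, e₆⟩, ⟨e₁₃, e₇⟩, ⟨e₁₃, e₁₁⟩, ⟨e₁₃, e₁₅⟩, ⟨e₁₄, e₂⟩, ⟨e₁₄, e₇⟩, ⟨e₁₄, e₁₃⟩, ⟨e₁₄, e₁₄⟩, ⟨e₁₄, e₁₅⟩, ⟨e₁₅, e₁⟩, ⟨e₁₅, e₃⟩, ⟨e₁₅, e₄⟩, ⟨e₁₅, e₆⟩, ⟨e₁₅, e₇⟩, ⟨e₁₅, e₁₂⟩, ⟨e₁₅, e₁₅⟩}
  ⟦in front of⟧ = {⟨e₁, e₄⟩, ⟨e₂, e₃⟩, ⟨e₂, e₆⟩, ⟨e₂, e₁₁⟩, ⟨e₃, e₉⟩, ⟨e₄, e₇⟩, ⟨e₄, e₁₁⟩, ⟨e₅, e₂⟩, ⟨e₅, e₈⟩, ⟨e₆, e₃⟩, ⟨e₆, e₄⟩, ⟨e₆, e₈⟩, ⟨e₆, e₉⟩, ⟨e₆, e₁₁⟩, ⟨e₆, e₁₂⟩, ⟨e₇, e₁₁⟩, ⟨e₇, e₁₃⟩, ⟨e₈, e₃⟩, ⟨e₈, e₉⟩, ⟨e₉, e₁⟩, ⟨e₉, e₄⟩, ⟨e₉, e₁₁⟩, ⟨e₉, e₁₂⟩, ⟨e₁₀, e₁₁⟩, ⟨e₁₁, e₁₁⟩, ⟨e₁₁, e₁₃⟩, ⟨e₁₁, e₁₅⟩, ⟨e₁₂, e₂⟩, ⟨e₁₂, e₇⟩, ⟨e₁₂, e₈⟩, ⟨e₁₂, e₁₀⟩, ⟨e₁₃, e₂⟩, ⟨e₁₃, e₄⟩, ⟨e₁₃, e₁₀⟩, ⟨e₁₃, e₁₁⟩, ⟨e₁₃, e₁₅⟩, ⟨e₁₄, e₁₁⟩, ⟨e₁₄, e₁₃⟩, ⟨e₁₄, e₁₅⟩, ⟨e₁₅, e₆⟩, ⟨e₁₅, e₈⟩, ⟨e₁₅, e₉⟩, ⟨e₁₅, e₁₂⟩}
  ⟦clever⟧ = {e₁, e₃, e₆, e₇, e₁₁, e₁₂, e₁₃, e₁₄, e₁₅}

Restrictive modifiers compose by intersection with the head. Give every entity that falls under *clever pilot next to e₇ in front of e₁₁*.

⟦next to e₇⟧ = {x : ⟨x, e₇⟩ ∈ ⟦next to⟧} = {e₁, e₂, e₃, e₅, e₆, e₇, e₈, e₉, e₁₀, e₁₂, e₁₃, e₁₄, e₁₅}
⟦in front of e₁₁⟧ = {x : ⟨x, e₁₁⟩ ∈ ⟦in front of⟧} = {e₂, e₄, e₆, e₇, e₉, e₁₀, e₁₁, e₁₃, e₁₄}
⟦pilot⟧ = {e₂, e₃, e₄, e₅, e₆, e₇, e₉, e₁₀, e₁₁, e₁₃, e₁₄, e₁₅}
… ∩ ⟦next to e₇⟧ = {e₂, e₃, e₄, e₅, e₆, e₇, e₉, e₁₀, e₁₁, e₁₃, e₁₄, e₁₅} ∩ {e₁, e₂, e₃, e₅, e₆, e₇, e₈, e₉, e₁₀, e₁₂, e₁₃, e₁₄, e₁₅} = {e₂, e₃, e₅, e₆, e₇, e₉, e₁₀, e₁₃, e₁₄, e₁₅}
… ∩ ⟦in front of e₁₁⟧ = {e₂, e₃, e₅, e₆, e₇, e₉, e₁₀, e₁₃, e₁₄, e₁₅} ∩ {e₂, e₄, e₆, e₇, e₉, e₁₀, e₁₁, e₁₃, e₁₄} = {e₂, e₆, e₇, e₉, e₁₀, e₁₃, e₁₄}
… ∩ ⟦clever⟧ = {e₂, e₆, e₇, e₉, e₁₀, e₁₃, e₁₄} ∩ {e₁, e₃, e₆, e₇, e₁₁, e₁₂, e₁₃, e₁₄, e₁₅} = {e₆, e₇, e₁₃, e₁₄}
So ⟦clever pilot next to e₇ in front of e₁₁⟧ = {e₆, e₇, e₁₃, e₁₄}.

{e₆, e₇, e₁₃, e₁₄}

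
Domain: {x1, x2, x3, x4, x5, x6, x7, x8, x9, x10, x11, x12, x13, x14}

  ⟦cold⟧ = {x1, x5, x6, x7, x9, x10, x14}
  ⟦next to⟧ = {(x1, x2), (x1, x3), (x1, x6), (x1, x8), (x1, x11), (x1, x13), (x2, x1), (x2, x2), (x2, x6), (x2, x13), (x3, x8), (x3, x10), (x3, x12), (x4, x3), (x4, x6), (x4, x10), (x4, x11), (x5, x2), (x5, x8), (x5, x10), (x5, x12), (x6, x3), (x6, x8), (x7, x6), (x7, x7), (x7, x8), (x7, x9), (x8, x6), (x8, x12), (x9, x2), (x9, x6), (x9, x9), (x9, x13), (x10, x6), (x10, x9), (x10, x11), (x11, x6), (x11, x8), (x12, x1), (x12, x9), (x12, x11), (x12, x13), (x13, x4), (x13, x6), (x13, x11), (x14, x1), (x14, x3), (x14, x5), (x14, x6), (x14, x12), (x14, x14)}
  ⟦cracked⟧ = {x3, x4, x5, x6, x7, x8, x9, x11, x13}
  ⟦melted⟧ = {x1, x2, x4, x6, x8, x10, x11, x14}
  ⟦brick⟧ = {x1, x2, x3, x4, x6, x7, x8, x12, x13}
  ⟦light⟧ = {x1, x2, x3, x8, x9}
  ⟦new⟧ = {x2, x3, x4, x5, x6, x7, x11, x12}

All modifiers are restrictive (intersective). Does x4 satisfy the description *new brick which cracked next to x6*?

yes

⟦which cracked⟧ = ⟦cracked⟧ = {x3, x4, x5, x6, x7, x8, x9, x11, x13}
⟦next to x6⟧ = {x : ⟨x, x6⟩ ∈ ⟦next to⟧} = {x1, x2, x4, x7, x8, x9, x10, x11, x13, x14}
⟦brick⟧ = {x1, x2, x3, x4, x6, x7, x8, x12, x13}
… ∩ ⟦which cracked⟧ = {x1, x2, x3, x4, x6, x7, x8, x12, x13} ∩ {x3, x4, x5, x6, x7, x8, x9, x11, x13} = {x3, x4, x6, x7, x8, x13}
… ∩ ⟦next to x6⟧ = {x3, x4, x6, x7, x8, x13} ∩ {x1, x2, x4, x7, x8, x9, x10, x11, x13, x14} = {x4, x7, x8, x13}
… ∩ ⟦new⟧ = {x4, x7, x8, x13} ∩ {x2, x3, x4, x5, x6, x7, x11, x12} = {x4, x7}
⟦new brick which cracked next to x6⟧ = {x4, x7}; x4 ∈ this set.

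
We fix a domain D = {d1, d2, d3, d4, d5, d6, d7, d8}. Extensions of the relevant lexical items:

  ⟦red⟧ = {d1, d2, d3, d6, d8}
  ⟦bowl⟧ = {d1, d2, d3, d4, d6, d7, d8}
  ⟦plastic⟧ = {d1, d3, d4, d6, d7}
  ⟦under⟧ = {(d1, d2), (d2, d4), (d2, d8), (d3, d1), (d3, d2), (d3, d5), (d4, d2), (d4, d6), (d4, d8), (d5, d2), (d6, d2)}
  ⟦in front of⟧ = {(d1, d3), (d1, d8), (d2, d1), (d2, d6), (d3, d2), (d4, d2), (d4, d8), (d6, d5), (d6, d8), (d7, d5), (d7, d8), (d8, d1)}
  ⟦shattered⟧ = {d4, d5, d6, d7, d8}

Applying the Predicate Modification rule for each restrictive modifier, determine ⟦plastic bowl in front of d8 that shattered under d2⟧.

⟦in front of d8⟧ = {x : ⟨x, d8⟩ ∈ ⟦in front of⟧} = {d1, d4, d6, d7}
⟦that shattered⟧ = ⟦shattered⟧ = {d4, d5, d6, d7, d8}
⟦under d2⟧ = {x : ⟨x, d2⟩ ∈ ⟦under⟧} = {d1, d3, d4, d5, d6}
⟦bowl⟧ = {d1, d2, d3, d4, d6, d7, d8}
… ∩ ⟦in front of d8⟧ = {d1, d2, d3, d4, d6, d7, d8} ∩ {d1, d4, d6, d7} = {d1, d4, d6, d7}
… ∩ ⟦that shattered⟧ = {d1, d4, d6, d7} ∩ {d4, d5, d6, d7, d8} = {d4, d6, d7}
… ∩ ⟦under d2⟧ = {d4, d6, d7} ∩ {d1, d3, d4, d5, d6} = {d4, d6}
… ∩ ⟦plastic⟧ = {d4, d6} ∩ {d1, d3, d4, d6, d7} = {d4, d6}
So ⟦plastic bowl in front of d8 that shattered under d2⟧ = {d4, d6}.

{d4, d6}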